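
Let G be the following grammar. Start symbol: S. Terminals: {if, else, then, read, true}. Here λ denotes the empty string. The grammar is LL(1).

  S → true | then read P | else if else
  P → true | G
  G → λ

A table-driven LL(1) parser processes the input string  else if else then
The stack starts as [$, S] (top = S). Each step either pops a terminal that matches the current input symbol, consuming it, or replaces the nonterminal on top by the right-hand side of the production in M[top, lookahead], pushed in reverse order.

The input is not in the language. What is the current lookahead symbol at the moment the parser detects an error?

     Stack           Input                Action
  1  $ S             else if else then $  expand S → else if else
  2  $ else if else  else if else then $  match else
  3  $ else if       if else then $       match if
  4  $ else          else then $          match else
  5  $               then $               error: stack empty but input remains

then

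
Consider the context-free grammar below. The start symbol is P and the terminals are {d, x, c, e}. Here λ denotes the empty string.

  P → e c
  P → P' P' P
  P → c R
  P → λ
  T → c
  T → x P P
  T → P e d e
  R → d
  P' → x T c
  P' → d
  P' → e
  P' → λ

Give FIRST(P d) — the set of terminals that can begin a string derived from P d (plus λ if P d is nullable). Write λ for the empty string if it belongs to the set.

FIRST(R) = {d}
FIRST(P') = {λ, d, e, x}
FIRST(P) = {λ, c, d, e, x}  (via P' P' P)
FIRST(T) = {c, d, e, x}  (via P e d e)
FIRST(P d): take FIRST of each symbol in turn, carrying on past any symbol whose FIRST contains λ; result {c, d, e, x}.

{c, d, e, x}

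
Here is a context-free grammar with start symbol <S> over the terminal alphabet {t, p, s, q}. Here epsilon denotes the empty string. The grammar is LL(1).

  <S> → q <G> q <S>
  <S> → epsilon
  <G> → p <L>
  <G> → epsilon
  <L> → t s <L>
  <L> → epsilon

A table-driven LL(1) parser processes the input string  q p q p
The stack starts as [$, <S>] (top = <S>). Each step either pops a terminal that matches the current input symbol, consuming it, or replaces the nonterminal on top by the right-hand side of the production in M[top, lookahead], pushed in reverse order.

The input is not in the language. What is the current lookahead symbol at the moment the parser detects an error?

     Stack          Input      Action
  1  $ <S>          q p q p $  expand <S> → q <G> q <S>
  2  $ <S> q <G> q  q p q p $  match q
  3  $ <S> q <G>    p q p $    expand <G> → p <L>
  4  $ <S> q <L> p  p q p $    match p
  5  $ <S> q <L>    q p $      expand <L> → epsilon
  6  $ <S> q        q p $      match q
  7  $ <S>          p $        error: M[<S>, p] is empty

p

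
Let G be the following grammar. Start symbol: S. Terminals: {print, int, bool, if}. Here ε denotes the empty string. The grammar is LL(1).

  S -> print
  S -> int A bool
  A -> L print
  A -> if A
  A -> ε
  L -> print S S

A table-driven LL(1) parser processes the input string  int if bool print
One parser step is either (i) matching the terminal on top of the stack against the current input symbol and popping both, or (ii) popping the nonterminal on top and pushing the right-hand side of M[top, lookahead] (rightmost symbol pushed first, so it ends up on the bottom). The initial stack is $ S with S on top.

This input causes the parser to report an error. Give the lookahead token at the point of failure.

print

step 1: stack=$ S  input=int if bool print $  — expand S -> int A bool
step 2: stack=$ bool A int  input=int if bool print $  — match int
step 3: stack=$ bool A  input=if bool print $  — expand A -> if A
step 4: stack=$ bool A if  input=if bool print $  — match if
step 5: stack=$ bool A  input=bool print $  — expand A -> ε
step 6: stack=$ bool  input=bool print $  — match bool
step 7: stack=$  input=print $  — error: stack empty but input remains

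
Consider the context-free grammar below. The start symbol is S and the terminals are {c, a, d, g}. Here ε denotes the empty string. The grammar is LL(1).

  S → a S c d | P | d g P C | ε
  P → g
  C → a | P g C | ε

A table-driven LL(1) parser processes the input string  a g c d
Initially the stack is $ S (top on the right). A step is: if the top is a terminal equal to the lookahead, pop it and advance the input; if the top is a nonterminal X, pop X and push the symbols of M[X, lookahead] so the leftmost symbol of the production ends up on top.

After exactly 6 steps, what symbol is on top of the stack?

d

step 1: stack=$ S  input=a g c d $  — expand S → a S c d
step 2: stack=$ d c S a  input=a g c d $  — match a
step 3: stack=$ d c S  input=g c d $  — expand S → P
step 4: stack=$ d c P  input=g c d $  — expand P → g
step 5: stack=$ d c g  input=g c d $  — match g
step 6: stack=$ d c  input=c d $  — match c
Stack after step 6: $ d (top = d).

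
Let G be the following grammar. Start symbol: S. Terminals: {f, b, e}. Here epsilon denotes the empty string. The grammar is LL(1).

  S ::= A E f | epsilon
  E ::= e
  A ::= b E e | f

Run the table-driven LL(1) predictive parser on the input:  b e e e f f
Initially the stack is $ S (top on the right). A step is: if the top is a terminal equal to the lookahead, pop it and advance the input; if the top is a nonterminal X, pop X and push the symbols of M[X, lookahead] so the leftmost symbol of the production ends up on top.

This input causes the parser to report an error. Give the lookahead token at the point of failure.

f

      Stack        Input          Action
   1  $ S          b e e e f f $  expand S ::= A E f
   2  $ f E A      b e e e f f $  expand A ::= b E e
   3  $ f E e E b  b e e e f f $  match b
   4  $ f E e E    e e e f f $    expand E ::= e
   5  $ f E e e    e e e f f $    match e
   6  $ f E e      e e f f $      match e
   7  $ f E        e f f $        expand E ::= e
   8  $ f e        e f f $        match e
   9  $ f          f f $          match f
  10  $            f $            error: stack empty but input remains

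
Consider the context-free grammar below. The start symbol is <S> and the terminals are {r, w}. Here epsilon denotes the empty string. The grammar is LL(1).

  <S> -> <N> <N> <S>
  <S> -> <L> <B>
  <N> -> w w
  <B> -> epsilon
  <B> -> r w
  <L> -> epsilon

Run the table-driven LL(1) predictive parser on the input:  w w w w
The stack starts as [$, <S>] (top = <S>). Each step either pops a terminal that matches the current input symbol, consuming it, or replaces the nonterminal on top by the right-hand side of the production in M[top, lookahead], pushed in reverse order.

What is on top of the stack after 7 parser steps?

step 1: stack=$ <S>  input=w w w w $  — expand <S> -> <N> <N> <S>
step 2: stack=$ <S> <N> <N>  input=w w w w $  — expand <N> -> w w
step 3: stack=$ <S> <N> w w  input=w w w w $  — match w
step 4: stack=$ <S> <N> w  input=w w w $  — match w
step 5: stack=$ <S> <N>  input=w w $  — expand <N> -> w w
step 6: stack=$ <S> w w  input=w w $  — match w
step 7: stack=$ <S> w  input=w $  — match w
Stack after step 7: $ <S> (top = <S>).

<S>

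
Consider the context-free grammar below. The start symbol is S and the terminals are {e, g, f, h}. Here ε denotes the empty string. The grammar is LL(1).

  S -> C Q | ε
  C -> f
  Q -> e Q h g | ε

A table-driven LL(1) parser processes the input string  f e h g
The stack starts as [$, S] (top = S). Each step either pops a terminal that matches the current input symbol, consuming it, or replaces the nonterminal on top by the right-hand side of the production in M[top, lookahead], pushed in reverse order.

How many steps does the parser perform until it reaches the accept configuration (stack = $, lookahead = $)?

8

step 1: stack=$ S  input=f e h g $  — expand S -> C Q
step 2: stack=$ Q C  input=f e h g $  — expand C -> f
step 3: stack=$ Q f  input=f e h g $  — match f
step 4: stack=$ Q  input=e h g $  — expand Q -> e Q h g
step 5: stack=$ g h Q e  input=e h g $  — match e
step 6: stack=$ g h Q  input=h g $  — expand Q -> ε
step 7: stack=$ g h  input=h g $  — match h
step 8: stack=$ g  input=g $  — match g
Accept reached after 8 steps.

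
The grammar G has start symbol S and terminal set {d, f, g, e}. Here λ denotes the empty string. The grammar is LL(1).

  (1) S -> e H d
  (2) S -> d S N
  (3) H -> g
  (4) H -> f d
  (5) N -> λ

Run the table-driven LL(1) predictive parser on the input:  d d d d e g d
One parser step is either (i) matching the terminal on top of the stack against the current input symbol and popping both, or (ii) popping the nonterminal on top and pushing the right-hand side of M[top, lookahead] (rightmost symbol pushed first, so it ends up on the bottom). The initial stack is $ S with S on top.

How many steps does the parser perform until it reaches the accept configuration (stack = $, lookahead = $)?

17

      Stack            Input            Action
   1  $ S              d d d d e g d $  expand S -> d S N
   2  $ N S d          d d d d e g d $  match d
   3  $ N S            d d d e g d $    expand S -> d S N
   4  $ N N S d        d d d e g d $    match d
   5  $ N N S          d d e g d $      expand S -> d S N
   6  $ N N N S d      d d e g d $      match d
   7  $ N N N S        d e g d $        expand S -> d S N
   8  $ N N N N S d    d e g d $        match d
   9  $ N N N N S      e g d $          expand S -> e H d
  10  $ N N N N d H e  e g d $          match e
  11  $ N N N N d H    g d $            expand H -> g
  12  $ N N N N d g    g d $            match g
  13  $ N N N N d      d $              match d
  14  $ N N N N        $                expand N -> λ
  15  $ N N N          $                expand N -> λ
  16  $ N N            $                expand N -> λ
  17  $ N              $                expand N -> λ
Accept reached after 17 steps.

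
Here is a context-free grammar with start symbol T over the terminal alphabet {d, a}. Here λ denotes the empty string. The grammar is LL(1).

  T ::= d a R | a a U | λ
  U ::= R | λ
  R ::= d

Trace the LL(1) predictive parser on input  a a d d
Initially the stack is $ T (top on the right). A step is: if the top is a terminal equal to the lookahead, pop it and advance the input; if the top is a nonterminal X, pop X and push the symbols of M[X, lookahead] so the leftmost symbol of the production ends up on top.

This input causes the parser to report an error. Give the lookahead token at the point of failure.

d

     Stack    Input      Action
  1  $ T      a a d d $  expand T ::= a a U
  2  $ U a a  a a d d $  match a
  3  $ U a    a d d $    match a
  4  $ U      d d $      expand U ::= R
  5  $ R      d d $      expand R ::= d
  6  $ d      d d $      match d
  7  $        d $        error: stack empty but input remains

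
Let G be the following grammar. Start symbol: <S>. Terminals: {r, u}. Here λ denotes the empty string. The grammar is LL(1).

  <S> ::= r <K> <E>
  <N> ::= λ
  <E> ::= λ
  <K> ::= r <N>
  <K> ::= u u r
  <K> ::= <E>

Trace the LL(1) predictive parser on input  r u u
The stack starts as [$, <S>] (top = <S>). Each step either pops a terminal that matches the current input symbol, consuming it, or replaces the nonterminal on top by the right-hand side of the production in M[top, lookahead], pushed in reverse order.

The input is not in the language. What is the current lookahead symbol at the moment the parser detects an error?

$

step 1: stack=$ <S>  input=r u u $  — expand <S> ::= r <K> <E>
step 2: stack=$ <E> <K> r  input=r u u $  — match r
step 3: stack=$ <E> <K>  input=u u $  — expand <K> ::= u u r
step 4: stack=$ <E> r u u  input=u u $  — match u
step 5: stack=$ <E> r u  input=u $  — match u
step 6: stack=$ <E> r  input=$  — error: top is terminal r but lookahead is $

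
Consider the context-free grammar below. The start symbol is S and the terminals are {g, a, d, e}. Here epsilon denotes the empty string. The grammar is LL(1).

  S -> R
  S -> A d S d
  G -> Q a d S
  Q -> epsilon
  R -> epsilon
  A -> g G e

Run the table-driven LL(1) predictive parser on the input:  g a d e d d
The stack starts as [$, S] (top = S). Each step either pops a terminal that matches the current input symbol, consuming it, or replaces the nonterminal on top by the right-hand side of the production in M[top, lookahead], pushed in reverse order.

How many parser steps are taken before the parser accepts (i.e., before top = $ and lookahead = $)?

14

step 1: stack=$ S  input=g a d e d d $  — expand S -> A d S d
step 2: stack=$ d S d A  input=g a d e d d $  — expand A -> g G e
step 3: stack=$ d S d e G g  input=g a d e d d $  — match g
step 4: stack=$ d S d e G  input=a d e d d $  — expand G -> Q a d S
step 5: stack=$ d S d e S d a Q  input=a d e d d $  — expand Q -> epsilon
step 6: stack=$ d S d e S d a  input=a d e d d $  — match a
step 7: stack=$ d S d e S d  input=d e d d $  — match d
step 8: stack=$ d S d e S  input=e d d $  — expand S -> R
step 9: stack=$ d S d e R  input=e d d $  — expand R -> epsilon
step 10: stack=$ d S d e  input=e d d $  — match e
step 11: stack=$ d S d  input=d d $  — match d
step 12: stack=$ d S  input=d $  — expand S -> R
step 13: stack=$ d R  input=d $  — expand R -> epsilon
step 14: stack=$ d  input=d $  — match d
Accept reached after 14 steps.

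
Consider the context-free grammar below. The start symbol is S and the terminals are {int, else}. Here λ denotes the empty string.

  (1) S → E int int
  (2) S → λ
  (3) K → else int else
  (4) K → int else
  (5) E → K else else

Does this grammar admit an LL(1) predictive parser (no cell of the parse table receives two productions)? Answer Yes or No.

FIRST(S) = {λ, else, int}
FIRST(K) = {else, int}
FIRST(E) = {else, int}
FOLLOW(S) = {$}
FOLLOW(K) = {else}
FOLLOW(E) = {int}
Each cell of M receives at most one production.

Yes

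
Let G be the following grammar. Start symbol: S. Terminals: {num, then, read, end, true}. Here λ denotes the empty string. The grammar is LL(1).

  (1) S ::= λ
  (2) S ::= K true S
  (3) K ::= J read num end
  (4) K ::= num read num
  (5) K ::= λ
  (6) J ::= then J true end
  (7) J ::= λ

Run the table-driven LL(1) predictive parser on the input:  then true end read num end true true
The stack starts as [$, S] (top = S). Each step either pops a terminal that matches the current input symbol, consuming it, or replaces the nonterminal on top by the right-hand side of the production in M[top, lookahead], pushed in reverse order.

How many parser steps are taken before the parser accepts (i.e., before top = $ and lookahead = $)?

step 1: stack=$ S  input=then true end read num end true true $  — expand S ::= K true S
step 2: stack=$ S true K  input=then true end read num end true true $  — expand K ::= J read num end
step 3: stack=$ S true end num read J  input=then true end read num end true true $  — expand J ::= then J true end
step 4: stack=$ S true end num read end true J then  input=then true end read num end true true $  — match then
step 5: stack=$ S true end num read end true J  input=true end read num end true true $  — expand J ::= λ
step 6: stack=$ S true end num read end true  input=true end read num end true true $  — match true
step 7: stack=$ S true end num read end  input=end read num end true true $  — match end
step 8: stack=$ S true end num read  input=read num end true true $  — match read
step 9: stack=$ S true end num  input=num end true true $  — match num
step 10: stack=$ S true end  input=end true true $  — match end
step 11: stack=$ S true  input=true true $  — match true
step 12: stack=$ S  input=true $  — expand S ::= K true S
step 13: stack=$ S true K  input=true $  — expand K ::= λ
step 14: stack=$ S true  input=true $  — match true
step 15: stack=$ S  input=$  — expand S ::= λ
Accept reached after 15 steps.

15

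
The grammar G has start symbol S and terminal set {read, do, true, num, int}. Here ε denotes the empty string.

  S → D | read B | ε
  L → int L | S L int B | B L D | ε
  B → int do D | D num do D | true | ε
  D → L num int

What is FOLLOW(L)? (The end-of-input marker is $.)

FIRST(S) = {ε, int, num, read, true}  (via D)
FIRST(L) = {ε, int, num, read, true}  (via S L int B, B L D)
FIRST(D) = {int, num, read, true}  (via L num int)
FIRST(B) = {ε, int, num, read, true}  (via D num do D)
FOLLOW(S) includes $ since S is the start symbol.
FOLLOW(S): in L→S L int B, S is followed by L int B with FIRST {int, num, read, true}. Thus FOLLOW(S) = {$, int, num, read, true}.
FOLLOW(L): in L→int L, the suffix after L is empty (adds nothing new); in L→S L int B, L is followed by int B with FIRST {int}; in L→B L D, L is followed by D with FIRST {int, num, read, true}; in D→L num int, L is followed by num int with FIRST {num}. Thus FOLLOW(L) = {int, num, read, true}.
FOLLOW(B): in S→read B, the suffix after B is empty, so FOLLOW(B) ⊇ FOLLOW(S) = {$, int, num, read, true}; in L→S L int B, the suffix after B is empty, so FOLLOW(B) ⊇ FOLLOW(L) = {int, num, read, true}; in L→B L D, B is followed by L D with FIRST {int, num, read, true}. Thus FOLLOW(B) = {$, int, num, read, true}.
FOLLOW(D): in S→D, the suffix after D is empty, so FOLLOW(D) ⊇ FOLLOW(S) = {$, int, num, read, true}; in L→B L D, the suffix after D is empty, so FOLLOW(D) ⊇ FOLLOW(L) = {int, num, read, true}; in B→int do D, the suffix after D is empty, so FOLLOW(D) ⊇ FOLLOW(B) = {$, int, num, read, true}; in B→D num do D (occurrence 1), D is followed by num do D with FIRST {num}; in B→D num do D (occurrence 2), the suffix after D is empty, so FOLLOW(D) ⊇ FOLLOW(B) = {$, int, num, read, true}. Thus FOLLOW(D) = {$, int, num, read, true}.

{int, num, read, true}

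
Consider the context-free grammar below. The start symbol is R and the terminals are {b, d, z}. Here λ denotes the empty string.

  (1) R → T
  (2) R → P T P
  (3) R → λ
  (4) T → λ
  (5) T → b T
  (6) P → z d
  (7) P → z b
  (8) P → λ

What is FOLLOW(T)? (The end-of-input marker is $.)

{$, z}

FIRST(T): from T→λ we get {λ}; from T→b T we get {b}. So FIRST(T) = {λ, b}.
FIRST(P): from P→z d we get {z}; from P→z b we get {z}; from P→λ we get {λ}. So FIRST(P) = {λ, z}.
FIRST(R): from R→T we get {λ, b}; from R→P T P we get {λ, b, z}; from R→λ we get {λ}. So FIRST(R) = {λ, b, z}.
FOLLOW(R) includes $ since R is the start symbol.
FOLLOW(R): R appears on no right-hand side. Thus FOLLOW(R) = {$}.
FOLLOW(T): in R→T, the suffix after T is empty, so FOLLOW(T) ⊇ FOLLOW(R) = {$}; in R→P T P, T is followed by P with FIRST {λ, z}; in R→P T P, the suffix after T is nullable, so FOLLOW(T) ⊇ FOLLOW(R) = {$}; in T→b T, the suffix after T is empty (adds nothing new). Thus FOLLOW(T) = {$, z}.
FOLLOW(P): in R→P T P (occurrence 1), P is followed by T P with FIRST {λ, b, z}; in R→P T P (occurrence 1), the suffix after P is nullable, so FOLLOW(P) ⊇ FOLLOW(R) = {$}; in R→P T P (occurrence 2), the suffix after P is empty, so FOLLOW(P) ⊇ FOLLOW(R) = {$}. Thus FOLLOW(P) = {$, b, z}.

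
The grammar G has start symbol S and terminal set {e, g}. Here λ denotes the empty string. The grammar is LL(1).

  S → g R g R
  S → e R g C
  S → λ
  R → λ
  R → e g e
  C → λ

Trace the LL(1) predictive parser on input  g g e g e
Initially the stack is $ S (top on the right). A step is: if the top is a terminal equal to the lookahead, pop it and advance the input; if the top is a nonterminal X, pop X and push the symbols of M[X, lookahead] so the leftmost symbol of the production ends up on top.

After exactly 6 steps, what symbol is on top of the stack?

step 1: stack=$ S  input=g g e g e $  — expand S → g R g R
step 2: stack=$ R g R g  input=g g e g e $  — match g
step 3: stack=$ R g R  input=g e g e $  — expand R → λ
step 4: stack=$ R g  input=g e g e $  — match g
step 5: stack=$ R  input=e g e $  — expand R → e g e
step 6: stack=$ e g e  input=e g e $  — match e
Stack after step 6: $ e g (top = g).

g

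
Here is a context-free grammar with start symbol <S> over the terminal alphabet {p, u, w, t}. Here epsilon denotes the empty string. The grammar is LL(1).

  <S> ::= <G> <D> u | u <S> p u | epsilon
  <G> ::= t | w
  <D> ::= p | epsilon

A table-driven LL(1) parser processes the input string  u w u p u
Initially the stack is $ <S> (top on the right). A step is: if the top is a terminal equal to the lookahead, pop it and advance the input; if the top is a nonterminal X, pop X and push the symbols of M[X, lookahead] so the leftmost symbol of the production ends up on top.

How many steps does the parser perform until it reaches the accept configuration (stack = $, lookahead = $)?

9

step 1: stack=$ <S>  input=u w u p u $  — expand <S> ::= u <S> p u
step 2: stack=$ u p <S> u  input=u w u p u $  — match u
step 3: stack=$ u p <S>  input=w u p u $  — expand <S> ::= <G> <D> u
step 4: stack=$ u p u <D> <G>  input=w u p u $  — expand <G> ::= w
step 5: stack=$ u p u <D> w  input=w u p u $  — match w
step 6: stack=$ u p u <D>  input=u p u $  — expand <D> ::= epsilon
step 7: stack=$ u p u  input=u p u $  — match u
step 8: stack=$ u p  input=p u $  — match p
step 9: stack=$ u  input=u $  — match u
Accept reached after 9 steps.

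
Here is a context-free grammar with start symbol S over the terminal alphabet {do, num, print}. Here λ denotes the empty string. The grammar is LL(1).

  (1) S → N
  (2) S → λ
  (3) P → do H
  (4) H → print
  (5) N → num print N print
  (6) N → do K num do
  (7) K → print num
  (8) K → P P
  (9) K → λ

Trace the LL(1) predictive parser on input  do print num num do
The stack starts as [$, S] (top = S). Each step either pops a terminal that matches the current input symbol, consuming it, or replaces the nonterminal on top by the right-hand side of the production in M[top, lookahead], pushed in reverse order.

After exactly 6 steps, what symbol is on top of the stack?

num

     Stack               Input                  Action
  1  $ S                 do print num num do $  expand S → N
  2  $ N                 do print num num do $  expand N → do K num do
  3  $ do num K do       do print num num do $  match do
  4  $ do num K          print num num do $     expand K → print num
  5  $ do num num print  print num num do $     match print
  6  $ do num num        num num do $           match num
Stack after step 6: $ do num (top = num).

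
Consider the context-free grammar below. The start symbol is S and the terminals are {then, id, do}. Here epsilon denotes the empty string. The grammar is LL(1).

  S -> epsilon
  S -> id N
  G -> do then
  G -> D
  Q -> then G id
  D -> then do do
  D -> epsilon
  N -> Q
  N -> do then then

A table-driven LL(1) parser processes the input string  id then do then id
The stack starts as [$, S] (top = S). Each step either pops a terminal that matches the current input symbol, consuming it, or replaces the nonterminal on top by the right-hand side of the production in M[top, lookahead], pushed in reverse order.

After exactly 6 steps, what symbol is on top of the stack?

do

step 1: stack=$ S  input=id then do then id $  — expand S -> id N
step 2: stack=$ N id  input=id then do then id $  — match id
step 3: stack=$ N  input=then do then id $  — expand N -> Q
step 4: stack=$ Q  input=then do then id $  — expand Q -> then G id
step 5: stack=$ id G then  input=then do then id $  — match then
step 6: stack=$ id G  input=do then id $  — expand G -> do then
Stack after step 6: $ id then do (top = do).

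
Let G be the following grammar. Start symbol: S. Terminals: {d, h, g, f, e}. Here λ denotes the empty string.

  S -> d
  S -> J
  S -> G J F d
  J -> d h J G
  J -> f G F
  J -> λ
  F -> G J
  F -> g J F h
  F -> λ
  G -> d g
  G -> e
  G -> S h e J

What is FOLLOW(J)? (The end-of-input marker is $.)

{$, d, e, f, g, h}

FIRST(J) = {λ, d, f}
FIRST(S) = {λ, d, e, f, h}  (via J, G J F d)
FIRST(G) = {d, e, f, h}  (via S h e J)
FIRST(F) = {λ, d, e, f, g, h}  (via G J)
FOLLOW(S) includes $ since S is the start symbol.
FOLLOW(S): in G->S h e J, S is followed by h e J with FIRST {h}. Thus FOLLOW(S) = {$, h}.
FOLLOW(J): in S->J, the suffix after J is empty, so FOLLOW(J) ⊇ FOLLOW(S) = {$, h}; in S->G J F d, J is followed by F d with FIRST {d, e, f, g, h}; in J->d h J G, J is followed by G with FIRST {d, e, f, h}; in F->G J, the suffix after J is empty, so FOLLOW(J) ⊇ FOLLOW(F) = {$, d, e, f, g, h}; in F->g J F h, J is followed by F h with FIRST {d, e, f, g, h}; in G->S h e J, the suffix after J is empty, so FOLLOW(J) ⊇ FOLLOW(G) = {$, d, e, f, g, h}. Thus FOLLOW(J) = {$, d, e, f, g, h}.
FOLLOW(F): in S->G J F d, F is followed by d with FIRST {d}; in J->f G F, the suffix after F is empty, so FOLLOW(F) ⊇ FOLLOW(J) = {$, d, e, f, g, h}; in F->g J F h, F is followed by h with FIRST {h}. Thus FOLLOW(F) = {$, d, e, f, g, h}.
FOLLOW(G): in S->G J F d, G is followed by J F d with FIRST {d, e, f, g, h}; in J->d h J G, the suffix after G is empty, so FOLLOW(G) ⊇ FOLLOW(J) = {$, d, e, f, g, h}; in J->f G F, G is followed by F with FIRST {λ, d, e, f, g, h}; in J->f G F, the suffix after G is nullable, so FOLLOW(G) ⊇ FOLLOW(J) = {$, d, e, f, g, h}; in F->G J, G is followed by J with FIRST {λ, d, f}; in F->G J, the suffix after G is nullable, so FOLLOW(G) ⊇ FOLLOW(F) = {$, d, e, f, g, h}. Thus FOLLOW(G) = {$, d, e, f, g, h}.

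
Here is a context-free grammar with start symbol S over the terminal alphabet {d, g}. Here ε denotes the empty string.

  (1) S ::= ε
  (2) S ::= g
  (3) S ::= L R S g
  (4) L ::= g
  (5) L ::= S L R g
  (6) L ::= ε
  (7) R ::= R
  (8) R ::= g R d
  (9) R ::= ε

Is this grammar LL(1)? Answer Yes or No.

FIRST(S) = {ε, g}
FIRST(L) = {ε, g}
FIRST(R) = {ε, g}
FOLLOW(S) = {$, g}
FOLLOW(L) = {g}
FOLLOW(R) = {d, g}
Cell M[L, g] receives both L ::= g and L ::= S L R g and L ::= ε — the grammar is not LL(1).

No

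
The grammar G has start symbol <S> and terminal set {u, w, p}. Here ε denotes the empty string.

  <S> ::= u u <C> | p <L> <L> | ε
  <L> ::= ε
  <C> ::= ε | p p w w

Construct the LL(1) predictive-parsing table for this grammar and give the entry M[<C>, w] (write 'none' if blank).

FIRST(<S>): from <S>::=u u <C> we get {u}; from <S>::=p <L> <L> we get {p}; from <S>::=ε we get {ε}. So FIRST(<S>) = {ε, p, u}.
FIRST(<L>): from <L>::=ε we get {ε}. So FIRST(<L>) = {ε}.
FIRST(<C>): from <C>::=ε we get {ε}; from <C>::=p p w w we get {p}. So FIRST(<C>) = {ε, p}.
FOLLOW(<S>) includes $ since <S> is the start symbol.
FOLLOW(<S>): <S> appears on no right-hand side. Thus FOLLOW(<S>) = {$}.
FOLLOW(<C>): in <S>::=u u <C>, the suffix after <C> is empty, so FOLLOW(<C>) ⊇ FOLLOW(<S>) = {$}. Thus FOLLOW(<C>) = {$}.
For <C> ::= ε: FIRST(ε) = {ε}, so it goes in M[<C>, t] for t ∈ {}; since ε ∈ FIRST, also for every t ∈ FOLLOW(<C>) = {$}.
For <C> ::= p p w w: FIRST(p p w w) = {p}, so it goes in M[<C>, t] for t ∈ {p}.
None of these place a production in M[<C>, w].

none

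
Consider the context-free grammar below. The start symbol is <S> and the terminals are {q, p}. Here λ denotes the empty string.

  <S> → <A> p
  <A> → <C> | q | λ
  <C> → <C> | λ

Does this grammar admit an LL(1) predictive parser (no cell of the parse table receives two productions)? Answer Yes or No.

FIRST(<S>) = {p, q}
FIRST(<A>) = {λ, q}
FIRST(<C>) = {λ}
FOLLOW(<S>) = {$}
FOLLOW(<A>) = {p}
FOLLOW(<C>) = {p}
Cell M[<A>, p] receives both <A> → <C> and <A> → λ — the grammar is not LL(1).

No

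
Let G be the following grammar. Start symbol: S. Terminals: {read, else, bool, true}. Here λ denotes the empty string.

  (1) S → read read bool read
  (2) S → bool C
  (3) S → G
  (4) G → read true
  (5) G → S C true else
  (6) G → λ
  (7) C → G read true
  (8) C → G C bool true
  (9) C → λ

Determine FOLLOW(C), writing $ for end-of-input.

{$, bool, read, true}

FIRST(S): from S→read read bool read we get {read}; from S→bool C we get {bool}; from S→G we get {λ, bool, read, true}. So FIRST(S) = {λ, bool, read, true}.
FIRST(G): from G→read true we get {read}; from G→S C true else we get {bool, read, true}; from G→λ we get {λ}. So FIRST(G) = {λ, bool, read, true}.
FIRST(C): from C→G read true we get {bool, read, true}; from C→G C bool true we get {bool, read, true}; from C→λ we get {λ}. So FIRST(C) = {λ, bool, read, true}.
FOLLOW(S) includes $ since S is the start symbol.
FOLLOW(S): in G→S C true else, S is followed by C true else with FIRST {bool, read, true}. Thus FOLLOW(S) = {$, bool, read, true}.
FOLLOW(G): in S→G, the suffix after G is empty, so FOLLOW(G) ⊇ FOLLOW(S) = {$, bool, read, true}; in C→G read true, G is followed by read true with FIRST {read}; in C→G C bool true, G is followed by C bool true with FIRST {bool, read, true}. Thus FOLLOW(G) = {$, bool, read, true}.
FOLLOW(C): in S→bool C, the suffix after C is empty, so FOLLOW(C) ⊇ FOLLOW(S) = {$, bool, read, true}; in G→S C true else, C is followed by true else with FIRST {true}; in C→G C bool true, C is followed by bool true with FIRST {bool}. Thus FOLLOW(C) = {$, bool, read, true}.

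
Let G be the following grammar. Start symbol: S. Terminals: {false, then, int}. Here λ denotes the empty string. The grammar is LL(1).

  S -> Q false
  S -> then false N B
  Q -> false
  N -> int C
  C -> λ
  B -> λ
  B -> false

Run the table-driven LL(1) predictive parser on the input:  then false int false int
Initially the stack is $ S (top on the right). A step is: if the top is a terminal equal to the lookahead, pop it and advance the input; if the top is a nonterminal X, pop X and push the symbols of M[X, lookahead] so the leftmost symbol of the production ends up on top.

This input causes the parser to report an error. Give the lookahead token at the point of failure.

int

     Stack             Input                       Action
  1  $ S               then false int false int $  expand S -> then false N B
  2  $ B N false then  then false int false int $  match then
  3  $ B N false       false int false int $       match false
  4  $ B N             int false int $             expand N -> int C
  5  $ B C int         int false int $             match int
  6  $ B C             false int $                 expand C -> λ
  7  $ B               false int $                 expand B -> false
  8  $ false           false int $                 match false
  9  $                 int $                       error: stack empty but input remains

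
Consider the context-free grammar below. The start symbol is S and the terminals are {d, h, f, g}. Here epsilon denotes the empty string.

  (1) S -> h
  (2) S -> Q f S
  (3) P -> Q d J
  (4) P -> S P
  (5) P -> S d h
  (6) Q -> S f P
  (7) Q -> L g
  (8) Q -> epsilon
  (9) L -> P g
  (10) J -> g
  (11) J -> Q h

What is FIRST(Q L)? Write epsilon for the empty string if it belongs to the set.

{d, f, h}

FIRST(S) = {d, f, h}  (via Q f S)
FIRST(P) = {d, f, h}  (via Q d J, S P, S d h)
FIRST(L) = {d, f, h}  (via P g)
FIRST(Q) = {epsilon, d, f, h}  (via S f P, L g)
FIRST(J) = {d, f, g, h}  (via Q h)
FIRST(Q L): take FIRST of each symbol in turn, carrying on past any symbol whose FIRST contains epsilon; result {d, f, h}.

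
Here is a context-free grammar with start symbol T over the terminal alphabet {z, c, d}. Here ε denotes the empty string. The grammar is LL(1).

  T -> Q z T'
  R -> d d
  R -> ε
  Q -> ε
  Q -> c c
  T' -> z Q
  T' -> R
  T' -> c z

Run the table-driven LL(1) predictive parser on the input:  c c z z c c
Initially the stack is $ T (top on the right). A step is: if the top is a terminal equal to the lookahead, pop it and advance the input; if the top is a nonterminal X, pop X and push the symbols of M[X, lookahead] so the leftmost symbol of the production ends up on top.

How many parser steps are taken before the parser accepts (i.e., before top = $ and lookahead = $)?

step 1: stack=$ T  input=c c z z c c $  — expand T -> Q z T'
step 2: stack=$ T' z Q  input=c c z z c c $  — expand Q -> c c
step 3: stack=$ T' z c c  input=c c z z c c $  — match c
step 4: stack=$ T' z c  input=c z z c c $  — match c
step 5: stack=$ T' z  input=z z c c $  — match z
step 6: stack=$ T'  input=z c c $  — expand T' -> z Q
step 7: stack=$ Q z  input=z c c $  — match z
step 8: stack=$ Q  input=c c $  — expand Q -> c c
step 9: stack=$ c c  input=c c $  — match c
step 10: stack=$ c  input=c $  — match c
Accept reached after 10 steps.

10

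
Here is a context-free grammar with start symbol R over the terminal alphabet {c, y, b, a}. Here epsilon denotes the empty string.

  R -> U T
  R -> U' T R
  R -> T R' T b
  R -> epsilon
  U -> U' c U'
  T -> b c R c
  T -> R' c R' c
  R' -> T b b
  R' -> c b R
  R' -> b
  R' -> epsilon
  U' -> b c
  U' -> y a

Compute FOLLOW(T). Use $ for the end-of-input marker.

FIRST(U') = {b, y}
FIRST(U) = {b, y}  (via U' c U')
FIRST(R) = {epsilon, b, c, y}  (via U T, U' T R, T R' T b)
FIRST(T) = {b, c}  (via R' c R' c)
FIRST(R') = {epsilon, b, c}  (via T b b)
FOLLOW(R) includes $ since R is the start symbol.
FOLLOW(U): in R->U T, U is followed by T with FIRST {b, c}. Thus FOLLOW(U) = {b, c}.
FOLLOW(R'): in R->T R' T b, R' is followed by T b with FIRST {b, c}; in T->R' c R' c (occurrence 1), R' is followed by c R' c with FIRST {c}; in T->R' c R' c (occurrence 2), R' is followed by c with FIRST {c}. Thus FOLLOW(R') = {b, c}.
FOLLOW(R): in R->U' T R, the suffix after R is empty (adds nothing new); in T->b c R c, R is followed by c with FIRST {c}; in R'->c b R, the suffix after R is empty, so FOLLOW(R) ⊇ FOLLOW(R') = {b, c}. Thus FOLLOW(R) = {$, b, c}.
FOLLOW(T): in R->U T, the suffix after T is empty, so FOLLOW(T) ⊇ FOLLOW(R) = {$, b, c}; in R->U' T R, T is followed by R with FIRST {epsilon, b, c, y}; in R->U' T R, the suffix after T is nullable, so FOLLOW(T) ⊇ FOLLOW(R) = {$, b, c}; in R->T R' T b (occurrence 1), T is followed by R' T b with FIRST {b, c}; in R->T R' T b (occurrence 2), T is followed by b with FIRST {b}; in R'->T b b, T is followed by b b with FIRST {b}. Thus FOLLOW(T) = {$, b, c, y}.
FOLLOW(U'): in R->U' T R, U' is followed by T R with FIRST {b, c}; in U->U' c U' (occurrence 1), U' is followed by c U' with FIRST {c}; in U->U' c U' (occurrence 2), the suffix after U' is empty, so FOLLOW(U') ⊇ FOLLOW(U) = {b, c}. Thus FOLLOW(U') = {b, c}.

{$, b, c, y}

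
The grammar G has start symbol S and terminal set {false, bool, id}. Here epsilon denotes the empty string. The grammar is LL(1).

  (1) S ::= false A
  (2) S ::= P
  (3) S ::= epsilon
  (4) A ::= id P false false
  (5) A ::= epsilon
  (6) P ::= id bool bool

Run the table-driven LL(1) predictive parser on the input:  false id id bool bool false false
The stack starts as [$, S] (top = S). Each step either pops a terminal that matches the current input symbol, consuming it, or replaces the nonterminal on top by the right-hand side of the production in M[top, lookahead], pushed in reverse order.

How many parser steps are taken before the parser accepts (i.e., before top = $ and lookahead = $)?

10

step 1: stack=$ S  input=false id id bool bool false false $  — expand S ::= false A
step 2: stack=$ A false  input=false id id bool bool false false $  — match false
step 3: stack=$ A  input=id id bool bool false false $  — expand A ::= id P false false
step 4: stack=$ false false P id  input=id id bool bool false false $  — match id
step 5: stack=$ false false P  input=id bool bool false false $  — expand P ::= id bool bool
step 6: stack=$ false false bool bool id  input=id bool bool false false $  — match id
step 7: stack=$ false false bool bool  input=bool bool false false $  — match bool
step 8: stack=$ false false bool  input=bool false false $  — match bool
step 9: stack=$ false false  input=false false $  — match false
step 10: stack=$ false  input=false $  — match false
Accept reached after 10 steps.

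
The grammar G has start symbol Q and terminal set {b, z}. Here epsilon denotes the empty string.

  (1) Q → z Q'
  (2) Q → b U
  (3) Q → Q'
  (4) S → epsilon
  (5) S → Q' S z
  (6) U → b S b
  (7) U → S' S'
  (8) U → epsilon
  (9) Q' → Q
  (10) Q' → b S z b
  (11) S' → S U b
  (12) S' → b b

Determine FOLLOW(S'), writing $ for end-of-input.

FIRST(Q) = {b, z}  (via Q')
FIRST(Q') = {b, z}  (via Q)
FIRST(S) = {epsilon, b, z}  (via Q' S z)
FIRST(U) = {epsilon, b, z}  (via S' S')
FIRST(S') = {b, z}  (via S U b)
FOLLOW(Q) includes $ since Q is the start symbol.
FOLLOW(S): in S→Q' S z, S is followed by z with FIRST {z}; in U→b S b, S is followed by b with FIRST {b}; in Q'→b S z b, S is followed by z b with FIRST {z}; in S'→S U b, S is followed by U b with FIRST {b, z}. Thus FOLLOW(S) = {b, z}.
FOLLOW(Q): in Q'→Q, the suffix after Q is empty, so FOLLOW(Q) ⊇ FOLLOW(Q') = {$, b, z}. Thus FOLLOW(Q) = {$, b, z}.
FOLLOW(U): in Q→b U, the suffix after U is empty, so FOLLOW(U) ⊇ FOLLOW(Q) = {$, b, z}; in S'→S U b, U is followed by b with FIRST {b}. Thus FOLLOW(U) = {$, b, z}.
FOLLOW(Q'): in Q→z Q', the suffix after Q' is empty, so FOLLOW(Q') ⊇ FOLLOW(Q) = {$, b, z}; in Q→Q', the suffix after Q' is empty, so FOLLOW(Q') ⊇ FOLLOW(Q) = {$, b, z}; in S→Q' S z, Q' is followed by S z with FIRST {b, z}. Thus FOLLOW(Q') = {$, b, z}.
FOLLOW(S'): in U→S' S' (occurrence 1), S' is followed by S' with FIRST {b, z}; in U→S' S' (occurrence 2), the suffix after S' is empty, so FOLLOW(S') ⊇ FOLLOW(U) = {$, b, z}. Thus FOLLOW(S') = {$, b, z}.

{$, b, z}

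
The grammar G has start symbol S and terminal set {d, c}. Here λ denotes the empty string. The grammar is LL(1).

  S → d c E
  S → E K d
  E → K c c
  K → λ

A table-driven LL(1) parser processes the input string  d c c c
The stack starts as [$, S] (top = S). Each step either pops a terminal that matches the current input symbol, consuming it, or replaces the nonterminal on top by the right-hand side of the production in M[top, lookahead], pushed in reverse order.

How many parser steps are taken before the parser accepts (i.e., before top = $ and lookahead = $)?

7

     Stack    Input      Action
  1  $ S      d c c c $  expand S → d c E
  2  $ E c d  d c c c $  match d
  3  $ E c    c c c $    match c
  4  $ E      c c $      expand E → K c c
  5  $ c c K  c c $      expand K → λ
  6  $ c c    c c $      match c
  7  $ c      c $        match c
Accept reached after 7 steps.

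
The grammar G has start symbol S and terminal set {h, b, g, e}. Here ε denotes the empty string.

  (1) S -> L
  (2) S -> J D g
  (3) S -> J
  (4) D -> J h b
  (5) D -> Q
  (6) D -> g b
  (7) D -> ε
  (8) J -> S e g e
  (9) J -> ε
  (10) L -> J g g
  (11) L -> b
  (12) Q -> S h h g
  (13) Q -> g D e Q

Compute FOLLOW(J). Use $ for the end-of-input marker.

FIRST(S) = {ε, b, e, g, h}  (via L, J D g, J)
FIRST(J) = {ε, b, e, g, h}  (via S e g e)
FIRST(Q) = {b, e, g, h}  (via S h h g)
FIRST(D) = {ε, b, e, g, h}  (via J h b, Q)
FIRST(L) = {b, e, g, h}  (via J g g)
FOLLOW(S) includes $ since S is the start symbol.
FOLLOW(S): in J->S e g e, S is followed by e g e with FIRST {e}; in Q->S h h g, S is followed by h h g with FIRST {h}. Thus FOLLOW(S) = {$, e, h}.
FOLLOW(D): in S->J D g, D is followed by g with FIRST {g}; in Q->g D e Q, D is followed by e Q with FIRST {e}. Thus FOLLOW(D) = {e, g}.
FOLLOW(J): in S->J D g, J is followed by D g with FIRST {b, e, g, h}; in S->J, the suffix after J is empty, so FOLLOW(J) ⊇ FOLLOW(S) = {$, e, h}; in D->J h b, J is followed by h b with FIRST {h}; in L->J g g, J is followed by g g with FIRST {g}. Thus FOLLOW(J) = {$, b, e, g, h}.
FOLLOW(L): in S->L, the suffix after L is empty, so FOLLOW(L) ⊇ FOLLOW(S) = {$, e, h}. Thus FOLLOW(L) = {$, e, h}.
FOLLOW(Q): in D->Q, the suffix after Q is empty, so FOLLOW(Q) ⊇ FOLLOW(D) = {e, g}; in Q->g D e Q, the suffix after Q is empty (adds nothing new). Thus FOLLOW(Q) = {e, g}.

{$, b, e, g, h}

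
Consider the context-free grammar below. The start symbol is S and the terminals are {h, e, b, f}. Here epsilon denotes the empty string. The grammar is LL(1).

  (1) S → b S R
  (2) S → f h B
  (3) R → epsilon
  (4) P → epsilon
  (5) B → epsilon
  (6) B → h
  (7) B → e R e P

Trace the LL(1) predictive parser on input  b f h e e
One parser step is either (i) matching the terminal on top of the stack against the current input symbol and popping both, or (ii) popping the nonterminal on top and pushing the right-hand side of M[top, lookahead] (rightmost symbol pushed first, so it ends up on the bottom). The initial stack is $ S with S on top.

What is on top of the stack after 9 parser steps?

     Stack        Input        Action
  1  $ S          b f h e e $  expand S → b S R
  2  $ R S b      b f h e e $  match b
  3  $ R S        f h e e $    expand S → f h B
  4  $ R B h f    f h e e $    match f
  5  $ R B h      h e e $      match h
  6  $ R B        e e $        expand B → e R e P
  7  $ R P e R e  e e $        match e
  8  $ R P e R    e $          expand R → epsilon
  9  $ R P e      e $          match e
Stack after step 9: $ R P (top = P).

P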